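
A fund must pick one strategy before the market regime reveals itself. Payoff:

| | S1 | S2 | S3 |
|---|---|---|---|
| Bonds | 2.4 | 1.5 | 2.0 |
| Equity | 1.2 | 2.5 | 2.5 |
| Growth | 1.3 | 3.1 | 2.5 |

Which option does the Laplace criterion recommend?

Growth

Row averages: Bonds=59/30, Equity=31/15, Growth=2.3
Highest average = 2.3 → Growth.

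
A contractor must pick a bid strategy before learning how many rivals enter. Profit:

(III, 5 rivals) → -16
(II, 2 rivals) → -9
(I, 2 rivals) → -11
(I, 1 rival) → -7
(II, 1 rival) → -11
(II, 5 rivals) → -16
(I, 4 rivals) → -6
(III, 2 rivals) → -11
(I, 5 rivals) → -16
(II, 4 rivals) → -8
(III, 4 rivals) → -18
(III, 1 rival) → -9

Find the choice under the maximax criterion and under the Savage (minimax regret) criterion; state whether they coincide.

Row maxima: I=-6, II=-8, III=-9
Best best-case = -6 → I.
Column bests: 1 rival=-7, 2 rivals=-9, 4 rivals=-6, 5 rivals=-16.
I regrets: 0, 2, 0, 0 → max 2
II regrets: 4, 0, 2, 0 → max 4
III regrets: 2, 2, 12, 0 → max 12
Smallest max regret = 2 → I.

maximax → I; minimax regret → I (agree)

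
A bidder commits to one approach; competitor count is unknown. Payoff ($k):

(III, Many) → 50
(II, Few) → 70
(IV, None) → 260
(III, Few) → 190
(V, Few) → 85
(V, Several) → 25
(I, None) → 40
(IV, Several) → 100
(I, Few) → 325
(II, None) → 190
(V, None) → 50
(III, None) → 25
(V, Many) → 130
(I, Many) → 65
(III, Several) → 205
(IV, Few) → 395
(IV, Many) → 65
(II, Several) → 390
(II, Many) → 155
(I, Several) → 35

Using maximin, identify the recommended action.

Row minima: I=35, II=70, III=25, IV=65, V=25
Best worst-case = 70 → II.

II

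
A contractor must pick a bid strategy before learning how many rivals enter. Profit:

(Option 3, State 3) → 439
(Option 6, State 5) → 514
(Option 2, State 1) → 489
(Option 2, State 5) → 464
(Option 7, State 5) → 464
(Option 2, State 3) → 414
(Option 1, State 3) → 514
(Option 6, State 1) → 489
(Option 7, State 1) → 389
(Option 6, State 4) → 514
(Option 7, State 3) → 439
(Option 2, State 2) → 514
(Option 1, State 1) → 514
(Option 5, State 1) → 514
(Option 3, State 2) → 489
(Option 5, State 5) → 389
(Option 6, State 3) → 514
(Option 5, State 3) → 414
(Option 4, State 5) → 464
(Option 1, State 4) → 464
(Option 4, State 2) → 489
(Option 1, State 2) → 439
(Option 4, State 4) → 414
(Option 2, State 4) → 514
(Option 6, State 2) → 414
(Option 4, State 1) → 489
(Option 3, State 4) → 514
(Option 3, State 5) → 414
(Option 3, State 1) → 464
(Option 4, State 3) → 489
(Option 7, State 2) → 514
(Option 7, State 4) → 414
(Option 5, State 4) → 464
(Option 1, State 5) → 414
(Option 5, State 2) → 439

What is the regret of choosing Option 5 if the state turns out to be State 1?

0

Best payoff under State 1 is 514.
Regret = 514 − 514 = 0.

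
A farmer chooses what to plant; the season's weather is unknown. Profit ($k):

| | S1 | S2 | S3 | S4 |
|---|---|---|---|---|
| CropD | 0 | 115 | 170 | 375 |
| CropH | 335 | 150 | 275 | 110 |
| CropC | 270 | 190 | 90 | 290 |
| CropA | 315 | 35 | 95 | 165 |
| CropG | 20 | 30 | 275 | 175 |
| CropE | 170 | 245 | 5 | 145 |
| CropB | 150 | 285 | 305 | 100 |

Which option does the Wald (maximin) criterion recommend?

Row minima: CropD=0, CropH=110, CropC=90, CropA=35, CropG=20, CropE=5, CropB=100
Best worst-case = 110 → CropH.

CropH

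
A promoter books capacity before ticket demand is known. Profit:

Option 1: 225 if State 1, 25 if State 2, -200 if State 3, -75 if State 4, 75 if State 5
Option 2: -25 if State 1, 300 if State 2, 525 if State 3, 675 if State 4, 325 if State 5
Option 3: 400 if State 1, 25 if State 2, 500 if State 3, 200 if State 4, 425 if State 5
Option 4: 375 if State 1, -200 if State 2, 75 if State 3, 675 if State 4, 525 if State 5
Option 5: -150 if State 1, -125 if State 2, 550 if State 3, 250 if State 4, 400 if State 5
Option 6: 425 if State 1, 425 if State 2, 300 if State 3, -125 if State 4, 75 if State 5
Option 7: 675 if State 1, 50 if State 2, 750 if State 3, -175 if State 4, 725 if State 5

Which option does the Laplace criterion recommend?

Row averages: Option 1=10, Option 2=360, Option 3=310, Option 4=290, Option 5=185, Option 6=220, Option 7=405
Highest average = 405 → Option 7.

Option 7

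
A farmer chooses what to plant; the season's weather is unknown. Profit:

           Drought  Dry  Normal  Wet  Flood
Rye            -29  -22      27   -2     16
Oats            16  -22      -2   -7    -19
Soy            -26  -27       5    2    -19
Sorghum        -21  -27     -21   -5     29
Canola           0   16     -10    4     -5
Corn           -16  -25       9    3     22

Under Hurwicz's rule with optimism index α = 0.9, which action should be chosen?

Sorghum

Rye: 0.9·27 + 0.1·(-29) = 21.4
Oats: 0.9·16 + 0.1·(-22) = 12.2
Soy: 0.9·5 + 0.1·(-27) = 1.8
Sorghum: 0.9·29 + 0.1·(-27) = 23.4
Canola: 0.9·16 + 0.1·(-10) = 13.4
Corn: 0.9·22 + 0.1·(-25) = 17.3
Highest Hurwicz score = 23.4 → Sorghum.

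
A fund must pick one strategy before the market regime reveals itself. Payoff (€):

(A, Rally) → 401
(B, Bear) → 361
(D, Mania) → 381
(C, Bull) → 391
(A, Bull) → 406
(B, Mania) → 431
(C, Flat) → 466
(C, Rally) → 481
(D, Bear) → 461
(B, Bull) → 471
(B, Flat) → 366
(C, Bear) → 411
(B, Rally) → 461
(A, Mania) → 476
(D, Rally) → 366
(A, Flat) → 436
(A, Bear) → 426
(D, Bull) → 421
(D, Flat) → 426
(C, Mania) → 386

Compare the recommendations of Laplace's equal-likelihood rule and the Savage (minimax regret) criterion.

Row averages: A=429, B=418, C=427, D=411
Highest average = 429 → A.
Column bests: Bear=461, Flat=466, Bull=471, Rally=481, Mania=476.
A regrets: 35, 30, 65, 80, 0 → max 80
B regrets: 100, 100, 0, 20, 45 → max 100
C regrets: 50, 0, 80, 0, 90 → max 90
D regrets: 0, 40, 50, 115, 95 → max 115
Smallest max regret = 80 → A.

laplace → A; minimax regret → A (agree)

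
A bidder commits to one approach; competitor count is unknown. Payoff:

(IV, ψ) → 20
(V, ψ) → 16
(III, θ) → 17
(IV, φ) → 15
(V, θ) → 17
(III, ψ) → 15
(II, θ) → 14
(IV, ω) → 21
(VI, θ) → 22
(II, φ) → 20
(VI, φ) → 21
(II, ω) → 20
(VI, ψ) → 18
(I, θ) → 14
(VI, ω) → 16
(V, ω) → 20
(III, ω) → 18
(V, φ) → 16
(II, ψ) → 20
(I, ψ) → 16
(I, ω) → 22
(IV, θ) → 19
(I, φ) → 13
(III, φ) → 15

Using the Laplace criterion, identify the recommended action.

VI

Row averages: I=16.25, II=18.5, III=16.25, IV=18.75, V=17.25, VI=19.25
Highest average = 19.25 → VI.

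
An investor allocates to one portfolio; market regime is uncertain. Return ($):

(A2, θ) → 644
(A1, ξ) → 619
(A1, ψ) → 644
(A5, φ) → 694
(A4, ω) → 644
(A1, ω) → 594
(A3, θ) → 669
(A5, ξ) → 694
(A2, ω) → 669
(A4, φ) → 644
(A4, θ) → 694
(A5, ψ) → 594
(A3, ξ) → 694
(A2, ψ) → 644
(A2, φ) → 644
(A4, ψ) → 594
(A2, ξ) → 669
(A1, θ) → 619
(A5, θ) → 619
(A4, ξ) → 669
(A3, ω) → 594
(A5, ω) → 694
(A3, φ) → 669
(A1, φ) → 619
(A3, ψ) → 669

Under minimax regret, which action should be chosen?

Column bests: θ=694, φ=694, ψ=669, ω=694, ξ=694.
A1 regrets: 75, 75, 25, 100, 75 → max 100
A2 regrets: 50, 50, 25, 25, 25 → max 50
A3 regrets: 25, 25, 0, 100, 0 → max 100
A4 regrets: 0, 50, 75, 50, 25 → max 75
A5 regrets: 75, 0, 75, 0, 0 → max 75
Smallest max regret = 50 → A2.

A2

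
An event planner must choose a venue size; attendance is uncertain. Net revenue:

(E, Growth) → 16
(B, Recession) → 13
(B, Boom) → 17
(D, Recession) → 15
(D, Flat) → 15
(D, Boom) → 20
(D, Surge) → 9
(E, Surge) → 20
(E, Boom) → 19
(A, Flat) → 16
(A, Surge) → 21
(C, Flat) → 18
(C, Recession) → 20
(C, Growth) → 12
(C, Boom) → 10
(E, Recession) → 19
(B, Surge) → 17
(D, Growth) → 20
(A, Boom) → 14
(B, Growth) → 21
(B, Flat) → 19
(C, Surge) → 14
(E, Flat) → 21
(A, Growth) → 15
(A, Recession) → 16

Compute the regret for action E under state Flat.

0

Best payoff under Flat is 21.
Regret = 21 − 21 = 0.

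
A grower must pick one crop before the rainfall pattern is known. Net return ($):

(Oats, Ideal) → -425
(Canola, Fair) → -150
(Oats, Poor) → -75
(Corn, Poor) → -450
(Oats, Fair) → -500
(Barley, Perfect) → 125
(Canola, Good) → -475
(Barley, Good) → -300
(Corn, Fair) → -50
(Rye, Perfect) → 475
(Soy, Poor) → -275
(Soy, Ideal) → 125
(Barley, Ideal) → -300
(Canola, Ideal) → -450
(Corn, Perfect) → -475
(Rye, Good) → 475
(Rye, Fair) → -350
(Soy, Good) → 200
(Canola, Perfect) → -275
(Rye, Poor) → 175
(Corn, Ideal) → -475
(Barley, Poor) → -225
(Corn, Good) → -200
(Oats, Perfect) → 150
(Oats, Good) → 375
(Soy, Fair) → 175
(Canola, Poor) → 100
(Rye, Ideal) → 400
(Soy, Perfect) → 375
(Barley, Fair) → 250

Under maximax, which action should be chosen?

Row maxima: Canola=100, Oats=375, Barley=250, Soy=375, Corn=-50, Rye=475
Best best-case = 475 → Rye.

Rye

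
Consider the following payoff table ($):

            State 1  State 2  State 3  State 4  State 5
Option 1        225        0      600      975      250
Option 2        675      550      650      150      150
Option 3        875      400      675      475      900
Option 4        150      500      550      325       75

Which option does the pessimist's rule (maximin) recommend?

Row minima: Option 1=0, Option 2=150, Option 3=400, Option 4=75
Best worst-case = 400 → Option 3.

Option 3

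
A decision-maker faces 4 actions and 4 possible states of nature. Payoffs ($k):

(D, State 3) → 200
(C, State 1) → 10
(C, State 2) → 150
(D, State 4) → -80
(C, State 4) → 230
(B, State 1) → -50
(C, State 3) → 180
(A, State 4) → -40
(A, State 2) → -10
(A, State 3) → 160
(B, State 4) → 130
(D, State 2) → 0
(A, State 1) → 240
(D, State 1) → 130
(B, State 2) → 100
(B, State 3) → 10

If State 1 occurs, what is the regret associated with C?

Best payoff under State 1 is 240.
Regret = 240 − 10 = 230.

230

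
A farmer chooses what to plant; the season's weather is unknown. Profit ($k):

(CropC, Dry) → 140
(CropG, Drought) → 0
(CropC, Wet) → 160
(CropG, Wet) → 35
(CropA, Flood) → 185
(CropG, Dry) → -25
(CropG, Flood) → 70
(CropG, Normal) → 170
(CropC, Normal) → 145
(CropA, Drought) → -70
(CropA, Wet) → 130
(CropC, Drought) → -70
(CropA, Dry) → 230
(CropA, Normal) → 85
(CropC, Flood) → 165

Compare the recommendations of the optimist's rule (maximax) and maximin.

Row maxima: CropG=170, CropA=230, CropC=165
Best best-case = 230 → CropA.
Row minima: CropG=-25, CropA=-70, CropC=-70
Best worst-case = -25 → CropG.

maximax → CropA; maximin → CropG (disagree)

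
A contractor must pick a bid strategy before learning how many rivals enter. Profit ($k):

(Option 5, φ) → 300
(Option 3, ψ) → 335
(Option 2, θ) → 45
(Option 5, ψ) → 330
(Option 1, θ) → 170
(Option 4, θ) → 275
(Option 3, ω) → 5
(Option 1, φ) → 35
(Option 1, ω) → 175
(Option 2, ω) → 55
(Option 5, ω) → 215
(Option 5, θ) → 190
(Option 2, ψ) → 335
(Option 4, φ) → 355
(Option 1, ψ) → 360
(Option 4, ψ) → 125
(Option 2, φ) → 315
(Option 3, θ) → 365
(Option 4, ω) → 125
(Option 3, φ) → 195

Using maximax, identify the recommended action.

Option 3

Row maxima: Option 1=360, Option 2=335, Option 3=365, Option 4=355, Option 5=330
Best best-case = 365 → Option 3.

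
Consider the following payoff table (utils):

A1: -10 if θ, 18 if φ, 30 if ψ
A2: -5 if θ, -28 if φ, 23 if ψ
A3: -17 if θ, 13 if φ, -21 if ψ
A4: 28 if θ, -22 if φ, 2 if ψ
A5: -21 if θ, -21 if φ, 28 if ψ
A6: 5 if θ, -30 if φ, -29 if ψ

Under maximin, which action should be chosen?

Row minima: A1=-10, A2=-28, A3=-21, A4=-22, A5=-21, A6=-30
Best worst-case = -10 → A1.

A1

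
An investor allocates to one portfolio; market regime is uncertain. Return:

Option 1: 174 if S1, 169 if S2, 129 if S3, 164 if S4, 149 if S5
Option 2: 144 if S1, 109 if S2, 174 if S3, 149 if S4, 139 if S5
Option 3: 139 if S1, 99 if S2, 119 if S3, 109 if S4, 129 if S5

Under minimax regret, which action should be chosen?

Option 1

Column bests: S1=174, S2=169, S3=174, S4=164, S5=149.
Option 1 regrets: 0, 0, 45, 0, 0 → max 45
Option 2 regrets: 30, 60, 0, 15, 10 → max 60
Option 3 regrets: 35, 70, 55, 55, 20 → max 70
Smallest max regret = 45 → Option 1.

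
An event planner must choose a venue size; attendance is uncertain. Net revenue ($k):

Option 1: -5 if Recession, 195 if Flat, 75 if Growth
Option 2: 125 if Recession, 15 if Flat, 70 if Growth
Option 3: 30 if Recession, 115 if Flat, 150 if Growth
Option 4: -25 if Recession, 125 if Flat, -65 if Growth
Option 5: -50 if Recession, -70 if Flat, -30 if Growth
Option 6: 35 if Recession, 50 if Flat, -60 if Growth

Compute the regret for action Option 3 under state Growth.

Best payoff under Growth is 150.
Regret = 150 − 150 = 0.

0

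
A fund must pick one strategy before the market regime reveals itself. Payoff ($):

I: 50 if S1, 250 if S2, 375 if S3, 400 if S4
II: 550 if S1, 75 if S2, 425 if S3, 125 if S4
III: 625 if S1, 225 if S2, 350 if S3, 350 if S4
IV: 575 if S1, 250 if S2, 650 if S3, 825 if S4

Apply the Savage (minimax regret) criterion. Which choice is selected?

IV

Column bests: S1=625, S2=250, S3=650, S4=825.
I regrets: 575, 0, 275, 425 → max 575
II regrets: 75, 175, 225, 700 → max 700
III regrets: 0, 25, 300, 475 → max 475
IV regrets: 50, 0, 0, 0 → max 50
Smallest max regret = 50 → IV.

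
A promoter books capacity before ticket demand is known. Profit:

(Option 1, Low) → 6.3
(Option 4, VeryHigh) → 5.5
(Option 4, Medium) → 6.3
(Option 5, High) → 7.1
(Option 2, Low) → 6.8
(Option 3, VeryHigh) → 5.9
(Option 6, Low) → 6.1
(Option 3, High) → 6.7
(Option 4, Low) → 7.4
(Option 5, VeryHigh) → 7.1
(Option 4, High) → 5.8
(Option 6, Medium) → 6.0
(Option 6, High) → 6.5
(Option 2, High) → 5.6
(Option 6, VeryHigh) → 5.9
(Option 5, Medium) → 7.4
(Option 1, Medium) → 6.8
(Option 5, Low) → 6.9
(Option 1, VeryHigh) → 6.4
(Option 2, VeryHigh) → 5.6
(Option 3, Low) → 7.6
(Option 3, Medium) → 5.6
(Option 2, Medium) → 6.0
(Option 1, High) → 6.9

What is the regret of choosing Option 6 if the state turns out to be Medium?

1.4

Best payoff under Medium is 7.4.
Regret = 7.4 − 6.0 = 1.4.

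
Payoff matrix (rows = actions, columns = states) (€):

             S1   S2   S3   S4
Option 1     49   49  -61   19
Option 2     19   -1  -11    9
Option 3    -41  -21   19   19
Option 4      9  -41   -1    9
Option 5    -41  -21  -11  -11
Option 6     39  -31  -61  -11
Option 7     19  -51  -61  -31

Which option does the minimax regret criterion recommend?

Column bests: S1=49, S2=49, S3=19, S4=19.
Option 1 regrets: 0, 0, 80, 0 → max 80
Option 2 regrets: 30, 50, 30, 10 → max 50
Option 3 regrets: 90, 70, 0, 0 → max 90
Option 4 regrets: 40, 90, 20, 10 → max 90
Option 5 regrets: 90, 70, 30, 30 → max 90
Option 6 regrets: 10, 80, 80, 30 → max 80
Option 7 regrets: 30, 100, 80, 50 → max 100
Smallest max regret = 50 → Option 2.

Option 2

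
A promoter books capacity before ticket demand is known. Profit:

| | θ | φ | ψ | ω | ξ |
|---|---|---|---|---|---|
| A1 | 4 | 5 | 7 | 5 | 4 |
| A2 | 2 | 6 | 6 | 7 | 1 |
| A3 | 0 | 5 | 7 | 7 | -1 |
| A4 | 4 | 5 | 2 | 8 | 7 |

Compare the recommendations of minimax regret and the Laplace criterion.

Column bests: θ=4, φ=6, ψ=7, ω=8, ξ=7.
A1 regrets: 0, 1, 0, 3, 3 → max 3
A2 regrets: 2, 0, 1, 1, 6 → max 6
A3 regrets: 4, 1, 0, 1, 8 → max 8
A4 regrets: 0, 1, 5, 0, 0 → max 5
Smallest max regret = 3 → A1.
Row averages: A1=5, A2=4.4, A3=3.6, A4=5.2
Highest average = 5.2 → A4.

minimax regret → A1; laplace → A4 (disagree)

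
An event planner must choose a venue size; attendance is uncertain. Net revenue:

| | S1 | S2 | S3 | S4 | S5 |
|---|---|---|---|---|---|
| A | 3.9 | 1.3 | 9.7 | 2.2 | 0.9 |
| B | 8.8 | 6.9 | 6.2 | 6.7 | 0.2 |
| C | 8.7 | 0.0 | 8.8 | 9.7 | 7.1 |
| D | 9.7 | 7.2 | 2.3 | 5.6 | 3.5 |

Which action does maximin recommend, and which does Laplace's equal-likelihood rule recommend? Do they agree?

Row minima: A=0.9, B=0.2, C=0.0, D=2.3
Best worst-case = 2.3 → D.
Row averages: A=3.6, B=5.76, C=6.86, D=5.66
Highest average = 6.86 → C.

maximin → D; laplace → C (disagree)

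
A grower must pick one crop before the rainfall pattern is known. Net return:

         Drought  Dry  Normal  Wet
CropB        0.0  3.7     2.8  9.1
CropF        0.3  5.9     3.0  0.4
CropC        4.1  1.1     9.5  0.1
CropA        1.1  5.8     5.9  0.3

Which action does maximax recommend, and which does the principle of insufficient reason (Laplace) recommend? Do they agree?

maximax → CropC; laplace → CropB (disagree)

Row maxima: CropB=9.1, CropF=5.9, CropC=9.5, CropA=5.9
Best best-case = 9.5 → CropC.
Row averages: CropB=3.9, CropF=2.4, CropC=3.7, CropA=3.275
Highest average = 3.9 → CropB.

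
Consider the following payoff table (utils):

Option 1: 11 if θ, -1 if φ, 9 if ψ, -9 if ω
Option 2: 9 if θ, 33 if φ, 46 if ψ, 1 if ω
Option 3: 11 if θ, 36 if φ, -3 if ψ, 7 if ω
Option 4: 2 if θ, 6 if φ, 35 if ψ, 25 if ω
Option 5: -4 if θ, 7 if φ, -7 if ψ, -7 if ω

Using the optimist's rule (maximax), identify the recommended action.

Option 2

Row maxima: Option 1=11, Option 2=46, Option 3=36, Option 4=35, Option 5=7
Best best-case = 46 → Option 2.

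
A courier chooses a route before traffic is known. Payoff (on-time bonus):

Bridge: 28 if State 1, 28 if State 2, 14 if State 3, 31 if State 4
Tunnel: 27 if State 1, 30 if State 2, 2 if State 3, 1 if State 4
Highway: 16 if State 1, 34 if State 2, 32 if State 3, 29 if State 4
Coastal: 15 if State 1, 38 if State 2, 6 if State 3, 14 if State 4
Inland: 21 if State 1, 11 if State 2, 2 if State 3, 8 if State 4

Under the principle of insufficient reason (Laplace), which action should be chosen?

Highway

Row averages: Bridge=25.25, Tunnel=15, Highway=27.75, Coastal=18.25, Inland=10.5
Highest average = 27.75 → Highway.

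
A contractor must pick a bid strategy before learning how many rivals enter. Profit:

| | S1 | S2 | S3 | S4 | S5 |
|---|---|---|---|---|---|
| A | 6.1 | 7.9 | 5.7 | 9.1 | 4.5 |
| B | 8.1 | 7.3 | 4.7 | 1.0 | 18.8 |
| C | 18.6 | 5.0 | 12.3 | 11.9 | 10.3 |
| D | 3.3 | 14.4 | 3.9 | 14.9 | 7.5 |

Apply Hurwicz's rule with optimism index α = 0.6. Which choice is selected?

C

A: 0.6·9.1 + 0.4·4.5 = 7.26
B: 0.6·18.8 + 0.4·1.0 = 11.68
C: 0.6·18.6 + 0.4·5.0 = 13.16
D: 0.6·14.9 + 0.4·3.3 = 10.26
Highest Hurwicz score = 13.16 → C.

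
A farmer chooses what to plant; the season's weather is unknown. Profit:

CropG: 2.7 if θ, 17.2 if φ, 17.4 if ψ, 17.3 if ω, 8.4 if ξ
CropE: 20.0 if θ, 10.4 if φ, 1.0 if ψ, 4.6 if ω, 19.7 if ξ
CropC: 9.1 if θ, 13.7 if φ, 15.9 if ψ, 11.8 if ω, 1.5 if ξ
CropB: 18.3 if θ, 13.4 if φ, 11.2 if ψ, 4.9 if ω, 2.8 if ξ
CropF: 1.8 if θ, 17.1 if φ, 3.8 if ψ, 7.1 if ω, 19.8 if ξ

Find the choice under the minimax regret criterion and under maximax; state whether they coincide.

Column bests: θ=20.0, φ=17.2, ψ=17.4, ω=17.3, ξ=19.8.
CropG regrets: 17.3, 0.0, 0.0, 0.0, 11.4 → max 17.3
CropE regrets: 0.0, 6.8, 16.4, 12.7, 0.1 → max 16.4
CropC regrets: 10.9, 3.5, 1.5, 5.5, 18.3 → max 18.3
CropB regrets: 1.7, 3.8, 6.2, 12.4, 17.0 → max 17.0
CropF regrets: 18.2, 0.1, 13.6, 10.2, 0.0 → max 18.2
Smallest max regret = 16.4 → CropE.
Row maxima: CropG=17.4, CropE=20.0, CropC=15.9, CropB=18.3, CropF=19.8
Best best-case = 20.0 → CropE.

minimax regret → CropE; maximax → CropE (agree)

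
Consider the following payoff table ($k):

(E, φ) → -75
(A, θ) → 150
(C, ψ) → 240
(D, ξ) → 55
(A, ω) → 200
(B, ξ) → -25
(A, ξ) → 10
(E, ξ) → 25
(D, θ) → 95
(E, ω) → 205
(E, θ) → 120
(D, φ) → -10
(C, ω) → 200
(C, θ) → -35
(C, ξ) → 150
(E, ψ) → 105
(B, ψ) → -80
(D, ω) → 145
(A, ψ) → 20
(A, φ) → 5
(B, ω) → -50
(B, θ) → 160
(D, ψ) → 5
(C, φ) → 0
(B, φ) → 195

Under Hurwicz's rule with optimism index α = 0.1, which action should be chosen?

A

A: 0.1·200 + 0.9·5 = 24.5
B: 0.1·195 + 0.9·(-80) = -52.5
C: 0.1·240 + 0.9·(-35) = -7.5
D: 0.1·145 + 0.9·(-10) = 5.5
E: 0.1·205 + 0.9·(-75) = -47
Highest Hurwicz score = 24.5 → A.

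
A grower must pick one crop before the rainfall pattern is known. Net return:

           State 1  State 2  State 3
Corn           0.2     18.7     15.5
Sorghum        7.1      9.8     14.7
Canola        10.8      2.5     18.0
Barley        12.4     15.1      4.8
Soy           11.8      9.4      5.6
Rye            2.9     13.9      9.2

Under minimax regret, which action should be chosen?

Column bests: State 1=12.4, State 2=18.7, State 3=18.0.
Corn regrets: 12.2, 0.0, 2.5 → max 12.2
Sorghum regrets: 5.3, 8.9, 3.3 → max 8.9
Canola regrets: 1.6, 16.2, 0.0 → max 16.2
Barley regrets: 0.0, 3.6, 13.2 → max 13.2
Soy regrets: 0.6, 9.3, 12.4 → max 12.4
Rye regrets: 9.5, 4.8, 8.8 → max 9.5
Smallest max regret = 8.9 → Sorghum.

Sorghum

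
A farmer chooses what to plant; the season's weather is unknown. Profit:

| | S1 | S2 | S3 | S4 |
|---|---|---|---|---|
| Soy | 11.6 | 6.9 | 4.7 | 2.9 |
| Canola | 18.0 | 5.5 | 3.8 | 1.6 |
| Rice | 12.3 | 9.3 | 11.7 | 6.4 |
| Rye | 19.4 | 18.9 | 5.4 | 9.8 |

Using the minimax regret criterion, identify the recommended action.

Column bests: S1=19.4, S2=18.9, S3=11.7, S4=9.8.
Soy regrets: 7.8, 12.0, 7.0, 6.9 → max 12.0
Canola regrets: 1.4, 13.4, 7.9, 8.2 → max 13.4
Rice regrets: 7.1, 9.6, 0.0, 3.4 → max 9.6
Rye regrets: 0.0, 0.0, 6.3, 0.0 → max 6.3
Smallest max regret = 6.3 → Rye.

Rye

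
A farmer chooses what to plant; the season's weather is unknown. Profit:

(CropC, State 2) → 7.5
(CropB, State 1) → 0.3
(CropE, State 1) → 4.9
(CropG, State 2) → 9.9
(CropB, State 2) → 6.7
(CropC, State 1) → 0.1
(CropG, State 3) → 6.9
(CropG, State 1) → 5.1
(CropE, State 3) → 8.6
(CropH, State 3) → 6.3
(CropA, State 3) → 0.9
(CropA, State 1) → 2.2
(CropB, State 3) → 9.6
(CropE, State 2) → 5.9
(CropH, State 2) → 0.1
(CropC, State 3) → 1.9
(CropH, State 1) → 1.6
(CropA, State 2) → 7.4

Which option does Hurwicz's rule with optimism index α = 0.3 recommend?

CropG

CropE: 0.3·8.6 + 0.7·4.9 = 6.01
CropB: 0.3·9.6 + 0.7·0.3 = 3.09
CropA: 0.3·7.4 + 0.7·0.9 = 2.85
CropH: 0.3·6.3 + 0.7·0.1 = 1.96
CropG: 0.3·9.9 + 0.7·5.1 = 6.54
CropC: 0.3·7.5 + 0.7·0.1 = 2.32
Highest Hurwicz score = 6.54 → CropG.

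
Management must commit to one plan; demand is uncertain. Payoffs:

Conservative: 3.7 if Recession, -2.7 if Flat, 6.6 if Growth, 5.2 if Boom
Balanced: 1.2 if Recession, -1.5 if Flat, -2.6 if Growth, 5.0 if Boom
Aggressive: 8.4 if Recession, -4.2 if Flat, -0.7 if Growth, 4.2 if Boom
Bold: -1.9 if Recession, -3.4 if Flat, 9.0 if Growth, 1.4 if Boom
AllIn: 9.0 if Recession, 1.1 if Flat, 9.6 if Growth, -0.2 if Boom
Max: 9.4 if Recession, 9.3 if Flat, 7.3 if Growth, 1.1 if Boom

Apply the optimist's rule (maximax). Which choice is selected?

AllIn

Row maxima: Conservative=6.6, Balanced=5.0, Aggressive=8.4, Bold=9.0, AllIn=9.6, Max=9.4
Best best-case = 9.6 → AllIn.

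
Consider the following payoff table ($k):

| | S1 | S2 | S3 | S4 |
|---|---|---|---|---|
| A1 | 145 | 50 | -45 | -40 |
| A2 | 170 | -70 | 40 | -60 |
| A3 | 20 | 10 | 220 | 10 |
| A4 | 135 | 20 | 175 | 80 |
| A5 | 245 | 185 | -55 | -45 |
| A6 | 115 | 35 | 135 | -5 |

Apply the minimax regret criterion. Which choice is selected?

A6

Column bests: S1=245, S2=185, S3=220, S4=80.
A1 regrets: 100, 135, 265, 120 → max 265
A2 regrets: 75, 255, 180, 140 → max 255
A3 regrets: 225, 175, 0, 70 → max 225
A4 regrets: 110, 165, 45, 0 → max 165
A5 regrets: 0, 0, 275, 125 → max 275
A6 regrets: 130, 150, 85, 85 → max 150
Smallest max regret = 150 → A6.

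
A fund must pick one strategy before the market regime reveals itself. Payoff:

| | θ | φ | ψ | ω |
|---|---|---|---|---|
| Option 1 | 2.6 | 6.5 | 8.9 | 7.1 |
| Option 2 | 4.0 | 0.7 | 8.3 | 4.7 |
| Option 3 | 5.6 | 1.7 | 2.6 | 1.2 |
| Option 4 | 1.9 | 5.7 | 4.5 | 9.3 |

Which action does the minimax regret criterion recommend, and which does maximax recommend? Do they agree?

minimax regret → Option 1; maximax → Option 4 (disagree)

Column bests: θ=5.6, φ=6.5, ψ=8.9, ω=9.3.
Option 1 regrets: 3.0, 0.0, 0.0, 2.2 → max 3.0
Option 2 regrets: 1.6, 5.8, 0.6, 4.6 → max 5.8
Option 3 regrets: 0.0, 4.8, 6.3, 8.1 → max 8.1
Option 4 regrets: 3.7, 0.8, 4.4, 0.0 → max 4.4
Smallest max regret = 3.0 → Option 1.
Row maxima: Option 1=8.9, Option 2=8.3, Option 3=5.6, Option 4=9.3
Best best-case = 9.3 → Option 4.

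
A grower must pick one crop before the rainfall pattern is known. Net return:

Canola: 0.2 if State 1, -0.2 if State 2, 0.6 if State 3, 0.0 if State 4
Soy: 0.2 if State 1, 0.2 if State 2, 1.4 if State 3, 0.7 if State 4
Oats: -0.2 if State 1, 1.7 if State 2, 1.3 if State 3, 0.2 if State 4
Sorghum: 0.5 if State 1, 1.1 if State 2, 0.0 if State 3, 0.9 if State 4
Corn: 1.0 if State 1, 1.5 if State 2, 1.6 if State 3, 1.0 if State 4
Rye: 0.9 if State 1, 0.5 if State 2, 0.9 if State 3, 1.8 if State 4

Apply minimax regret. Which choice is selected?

Column bests: State 1=1.0, State 2=1.7, State 3=1.6, State 4=1.8.
Canola regrets: 0.8, 1.9, 1.0, 1.8 → max 1.9
Soy regrets: 0.8, 1.5, 0.2, 1.1 → max 1.5
Oats regrets: 1.2, 0.0, 0.3, 1.6 → max 1.6
Sorghum regrets: 0.5, 0.6, 1.6, 0.9 → max 1.6
Corn regrets: 0.0, 0.2, 0.0, 0.8 → max 0.8
Rye regrets: 0.1, 1.2, 0.7, 0.0 → max 1.2
Smallest max regret = 0.8 → Corn.

Corn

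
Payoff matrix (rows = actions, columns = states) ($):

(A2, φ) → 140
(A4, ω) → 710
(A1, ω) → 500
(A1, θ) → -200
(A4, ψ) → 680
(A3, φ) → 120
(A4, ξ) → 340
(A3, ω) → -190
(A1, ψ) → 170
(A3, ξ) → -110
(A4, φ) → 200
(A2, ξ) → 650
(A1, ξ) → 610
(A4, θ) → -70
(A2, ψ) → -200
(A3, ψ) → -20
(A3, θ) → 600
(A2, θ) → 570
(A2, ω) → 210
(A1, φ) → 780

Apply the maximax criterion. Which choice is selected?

A1

Row maxima: A1=780, A2=650, A3=600, A4=710
Best best-case = 780 → A1.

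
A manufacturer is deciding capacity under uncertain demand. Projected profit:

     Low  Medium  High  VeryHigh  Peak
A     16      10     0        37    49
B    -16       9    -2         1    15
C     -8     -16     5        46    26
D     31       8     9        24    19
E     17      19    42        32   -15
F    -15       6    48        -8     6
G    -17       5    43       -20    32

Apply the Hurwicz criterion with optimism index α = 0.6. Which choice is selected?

A: 0.6·49 + 0.4·0 = 29.4
B: 0.6·15 + 0.4·(-16) = 2.6
C: 0.6·46 + 0.4·(-16) = 21.2
D: 0.6·31 + 0.4·8 = 21.8
E: 0.6·42 + 0.4·(-15) = 19.2
F: 0.6·48 + 0.4·(-15) = 22.8
G: 0.6·43 + 0.4·(-20) = 17.8
Highest Hurwicz score = 29.4 → A.

A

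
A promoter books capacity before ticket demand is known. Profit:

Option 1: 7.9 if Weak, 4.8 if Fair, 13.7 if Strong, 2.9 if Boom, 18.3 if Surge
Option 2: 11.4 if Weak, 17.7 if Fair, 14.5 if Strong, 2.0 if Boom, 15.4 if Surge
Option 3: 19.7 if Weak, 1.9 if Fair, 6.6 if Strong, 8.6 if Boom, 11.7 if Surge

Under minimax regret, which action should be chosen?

Column bests: Weak=19.7, Fair=17.7, Strong=14.5, Boom=8.6, Surge=18.3.
Option 1 regrets: 11.8, 12.9, 0.8, 5.7, 0.0 → max 12.9
Option 2 regrets: 8.3, 0.0, 0.0, 6.6, 2.9 → max 8.3
Option 3 regrets: 0.0, 15.8, 7.9, 0.0, 6.6 → max 15.8
Smallest max regret = 8.3 → Option 2.

Option 2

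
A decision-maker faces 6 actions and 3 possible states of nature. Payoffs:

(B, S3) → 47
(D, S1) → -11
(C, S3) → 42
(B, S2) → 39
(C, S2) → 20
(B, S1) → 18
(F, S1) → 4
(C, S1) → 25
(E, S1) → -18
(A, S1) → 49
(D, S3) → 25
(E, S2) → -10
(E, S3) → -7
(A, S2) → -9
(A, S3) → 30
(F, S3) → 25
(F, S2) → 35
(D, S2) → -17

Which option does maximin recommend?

Row minima: A=-9, B=18, C=20, D=-17, E=-18, F=4
Best worst-case = 20 → C.

C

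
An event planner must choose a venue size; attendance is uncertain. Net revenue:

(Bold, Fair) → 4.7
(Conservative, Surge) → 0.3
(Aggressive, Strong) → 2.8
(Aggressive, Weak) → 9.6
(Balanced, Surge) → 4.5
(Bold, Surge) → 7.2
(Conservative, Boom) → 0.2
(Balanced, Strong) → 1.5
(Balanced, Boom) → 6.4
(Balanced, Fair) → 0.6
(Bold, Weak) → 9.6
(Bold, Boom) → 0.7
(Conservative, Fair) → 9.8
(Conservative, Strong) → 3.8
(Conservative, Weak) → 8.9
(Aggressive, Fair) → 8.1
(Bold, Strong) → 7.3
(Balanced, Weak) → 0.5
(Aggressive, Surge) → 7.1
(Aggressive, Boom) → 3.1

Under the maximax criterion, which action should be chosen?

Conservative

Row maxima: Conservative=9.8, Balanced=6.4, Aggressive=9.6, Bold=9.6
Best best-case = 9.8 → Conservative.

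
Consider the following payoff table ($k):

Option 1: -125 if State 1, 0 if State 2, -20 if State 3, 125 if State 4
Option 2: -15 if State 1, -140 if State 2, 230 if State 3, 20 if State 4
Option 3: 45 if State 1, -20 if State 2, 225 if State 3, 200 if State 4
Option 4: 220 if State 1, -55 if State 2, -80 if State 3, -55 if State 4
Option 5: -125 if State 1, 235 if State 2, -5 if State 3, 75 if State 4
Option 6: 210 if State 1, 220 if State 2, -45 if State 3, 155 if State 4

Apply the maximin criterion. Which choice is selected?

Row minima: Option 1=-125, Option 2=-140, Option 3=-20, Option 4=-80, Option 5=-125, Option 6=-45
Best worst-case = -20 → Option 3.

Option 3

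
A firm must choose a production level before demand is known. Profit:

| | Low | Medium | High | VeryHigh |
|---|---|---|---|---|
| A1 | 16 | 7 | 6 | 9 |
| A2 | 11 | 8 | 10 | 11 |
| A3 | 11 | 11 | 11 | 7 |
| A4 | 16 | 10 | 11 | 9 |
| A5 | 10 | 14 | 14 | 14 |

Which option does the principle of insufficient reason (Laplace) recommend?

Row averages: A1=9.5, A2=10, A3=10, A4=11.5, A5=13
Highest average = 13 → A5.

A5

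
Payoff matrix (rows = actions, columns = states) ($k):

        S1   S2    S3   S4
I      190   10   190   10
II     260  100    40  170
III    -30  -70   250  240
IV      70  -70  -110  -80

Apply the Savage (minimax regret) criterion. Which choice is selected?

Column bests: S1=260, S2=100, S3=250, S4=240.
I regrets: 70, 90, 60, 230 → max 230
II regrets: 0, 0, 210, 70 → max 210
III regrets: 290, 170, 0, 0 → max 290
IV regrets: 190, 170, 360, 320 → max 360
Smallest max regret = 210 → II.

II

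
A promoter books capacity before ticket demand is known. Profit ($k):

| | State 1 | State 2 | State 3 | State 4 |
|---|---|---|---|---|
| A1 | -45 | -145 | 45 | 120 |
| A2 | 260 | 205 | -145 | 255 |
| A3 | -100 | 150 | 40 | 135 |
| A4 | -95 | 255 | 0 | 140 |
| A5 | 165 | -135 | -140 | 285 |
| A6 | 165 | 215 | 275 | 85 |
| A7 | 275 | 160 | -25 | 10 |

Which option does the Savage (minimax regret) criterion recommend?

Column bests: State 1=275, State 2=255, State 3=275, State 4=285.
A1 regrets: 320, 400, 230, 165 → max 400
A2 regrets: 15, 50, 420, 30 → max 420
A3 regrets: 375, 105, 235, 150 → max 375
A4 regrets: 370, 0, 275, 145 → max 370
A5 regrets: 110, 390, 415, 0 → max 415
A6 regrets: 110, 40, 0, 200 → max 200
A7 regrets: 0, 95, 300, 275 → max 300
Smallest max regret = 200 → A6.

A6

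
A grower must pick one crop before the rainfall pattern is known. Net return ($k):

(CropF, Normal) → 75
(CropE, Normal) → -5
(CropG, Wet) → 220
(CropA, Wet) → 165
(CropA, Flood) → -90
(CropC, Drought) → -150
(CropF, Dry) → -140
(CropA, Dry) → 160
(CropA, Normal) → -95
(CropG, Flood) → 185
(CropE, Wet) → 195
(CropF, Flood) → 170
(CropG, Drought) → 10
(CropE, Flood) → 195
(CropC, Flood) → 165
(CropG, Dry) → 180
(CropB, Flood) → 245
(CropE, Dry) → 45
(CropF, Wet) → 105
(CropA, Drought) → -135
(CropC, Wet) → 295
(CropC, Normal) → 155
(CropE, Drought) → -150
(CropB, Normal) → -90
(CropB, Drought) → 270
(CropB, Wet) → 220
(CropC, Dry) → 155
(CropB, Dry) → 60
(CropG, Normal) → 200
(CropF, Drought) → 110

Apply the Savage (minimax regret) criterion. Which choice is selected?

CropG

Column bests: Drought=270, Dry=180, Normal=200, Wet=295, Flood=245.
CropG regrets: 260, 0, 0, 75, 60 → max 260
CropA regrets: 405, 20, 295, 130, 335 → max 405
CropF regrets: 160, 320, 125, 190, 75 → max 320
CropE regrets: 420, 135, 205, 100, 50 → max 420
CropB regrets: 0, 120, 290, 75, 0 → max 290
CropC regrets: 420, 25, 45, 0, 80 → max 420
Smallest max regret = 260 → CropG.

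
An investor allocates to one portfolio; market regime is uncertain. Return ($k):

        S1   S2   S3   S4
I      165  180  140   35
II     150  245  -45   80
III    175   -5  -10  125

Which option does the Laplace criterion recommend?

Row averages: I=130, II=107.5, III=71.25
Highest average = 130 → I.

I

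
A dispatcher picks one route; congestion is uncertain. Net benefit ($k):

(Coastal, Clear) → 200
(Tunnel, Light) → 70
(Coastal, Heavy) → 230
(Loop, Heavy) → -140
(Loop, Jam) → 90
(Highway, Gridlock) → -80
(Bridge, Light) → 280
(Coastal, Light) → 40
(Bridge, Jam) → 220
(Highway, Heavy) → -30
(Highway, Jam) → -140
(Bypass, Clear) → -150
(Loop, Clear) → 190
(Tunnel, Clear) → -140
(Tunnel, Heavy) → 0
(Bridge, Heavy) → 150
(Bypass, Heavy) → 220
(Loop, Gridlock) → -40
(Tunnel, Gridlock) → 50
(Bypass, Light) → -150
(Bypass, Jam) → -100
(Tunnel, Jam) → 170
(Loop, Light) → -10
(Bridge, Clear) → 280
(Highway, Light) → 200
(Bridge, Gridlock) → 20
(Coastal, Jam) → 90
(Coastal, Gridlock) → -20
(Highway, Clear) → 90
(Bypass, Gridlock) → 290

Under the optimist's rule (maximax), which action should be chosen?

Bypass

Row maxima: Highway=200, Coastal=230, Bridge=280, Tunnel=170, Bypass=290, Loop=190
Best best-case = 290 → Bypass.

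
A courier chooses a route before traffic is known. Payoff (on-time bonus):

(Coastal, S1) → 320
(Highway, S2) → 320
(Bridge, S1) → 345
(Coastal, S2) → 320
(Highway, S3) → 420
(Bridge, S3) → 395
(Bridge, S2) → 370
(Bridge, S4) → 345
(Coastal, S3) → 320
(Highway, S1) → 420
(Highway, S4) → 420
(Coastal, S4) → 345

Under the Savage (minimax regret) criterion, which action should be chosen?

Highway

Column bests: S1=420, S2=370, S3=420, S4=420.
Coastal regrets: 100, 50, 100, 75 → max 100
Highway regrets: 0, 50, 0, 0 → max 50
Bridge regrets: 75, 0, 25, 75 → max 75
Smallest max regret = 50 → Highway.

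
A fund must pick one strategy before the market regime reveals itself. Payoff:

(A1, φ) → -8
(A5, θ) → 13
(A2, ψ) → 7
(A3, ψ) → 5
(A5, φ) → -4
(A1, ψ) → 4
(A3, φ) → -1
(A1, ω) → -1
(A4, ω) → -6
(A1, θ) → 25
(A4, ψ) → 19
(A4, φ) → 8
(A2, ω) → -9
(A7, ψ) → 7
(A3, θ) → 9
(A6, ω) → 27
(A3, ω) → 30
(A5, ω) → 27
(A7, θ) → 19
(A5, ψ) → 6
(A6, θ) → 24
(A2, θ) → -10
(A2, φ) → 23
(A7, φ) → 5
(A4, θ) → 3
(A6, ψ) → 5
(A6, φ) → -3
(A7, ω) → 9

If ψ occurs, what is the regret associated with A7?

12

Best payoff under ψ is 19.
Regret = 19 − 7 = 12.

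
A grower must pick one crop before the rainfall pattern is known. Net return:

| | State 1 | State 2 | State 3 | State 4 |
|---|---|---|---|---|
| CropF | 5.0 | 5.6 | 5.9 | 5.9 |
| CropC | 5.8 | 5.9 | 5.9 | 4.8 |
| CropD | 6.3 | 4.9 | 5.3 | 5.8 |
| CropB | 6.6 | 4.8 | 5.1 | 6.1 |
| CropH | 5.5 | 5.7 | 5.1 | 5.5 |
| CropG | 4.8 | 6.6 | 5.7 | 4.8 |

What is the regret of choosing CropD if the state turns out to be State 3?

0.6

Best payoff under State 3 is 5.9.
Regret = 5.9 − 5.3 = 0.6.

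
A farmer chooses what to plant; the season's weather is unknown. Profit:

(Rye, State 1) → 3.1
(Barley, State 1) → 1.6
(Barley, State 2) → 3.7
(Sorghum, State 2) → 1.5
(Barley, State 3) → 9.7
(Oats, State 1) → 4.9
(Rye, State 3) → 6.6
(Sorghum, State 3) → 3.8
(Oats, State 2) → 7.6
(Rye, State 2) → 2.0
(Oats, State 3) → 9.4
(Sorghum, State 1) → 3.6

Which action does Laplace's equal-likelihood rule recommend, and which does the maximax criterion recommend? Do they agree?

Row averages: Oats=7.3, Rye=3.9, Barley=5, Sorghum=89/30
Highest average = 7.3 → Oats.
Row maxima: Oats=9.4, Rye=6.6, Barley=9.7, Sorghum=3.8
Best best-case = 9.7 → Barley.

laplace → Oats; maximax → Barley (disagree)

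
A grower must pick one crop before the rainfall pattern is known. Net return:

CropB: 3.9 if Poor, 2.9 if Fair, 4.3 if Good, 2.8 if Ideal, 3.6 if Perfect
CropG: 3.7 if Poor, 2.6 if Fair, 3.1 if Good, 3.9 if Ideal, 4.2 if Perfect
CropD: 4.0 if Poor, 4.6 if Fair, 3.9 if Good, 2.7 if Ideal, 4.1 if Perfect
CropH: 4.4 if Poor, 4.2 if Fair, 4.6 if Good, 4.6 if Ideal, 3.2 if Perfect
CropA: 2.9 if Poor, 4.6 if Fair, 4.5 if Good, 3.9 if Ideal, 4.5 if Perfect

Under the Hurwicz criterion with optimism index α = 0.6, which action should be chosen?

CropH

CropB: 0.6·4.3 + 0.4·2.8 = 3.7
CropG: 0.6·4.2 + 0.4·2.6 = 3.56
CropD: 0.6·4.6 + 0.4·2.7 = 3.84
CropH: 0.6·4.6 + 0.4·3.2 = 4.04
CropA: 0.6·4.6 + 0.4·2.9 = 3.92
Highest Hurwicz score = 4.04 → CropH.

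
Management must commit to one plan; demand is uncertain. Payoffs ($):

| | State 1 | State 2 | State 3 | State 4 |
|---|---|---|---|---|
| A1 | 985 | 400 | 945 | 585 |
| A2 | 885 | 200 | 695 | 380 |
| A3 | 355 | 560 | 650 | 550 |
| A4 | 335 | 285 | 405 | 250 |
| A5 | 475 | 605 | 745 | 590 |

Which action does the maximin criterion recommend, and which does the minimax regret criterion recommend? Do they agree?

Row minima: A1=400, A2=200, A3=355, A4=250, A5=475
Best worst-case = 475 → A5.
Column bests: State 1=985, State 2=605, State 3=945, State 4=590.
A1 regrets: 0, 205, 0, 5 → max 205
A2 regrets: 100, 405, 250, 210 → max 405
A3 regrets: 630, 45, 295, 40 → max 630
A4 regrets: 650, 320, 540, 340 → max 650
A5 regrets: 510, 0, 200, 0 → max 510
Smallest max regret = 205 → A1.

maximin → A5; minimax regret → A1 (disagree)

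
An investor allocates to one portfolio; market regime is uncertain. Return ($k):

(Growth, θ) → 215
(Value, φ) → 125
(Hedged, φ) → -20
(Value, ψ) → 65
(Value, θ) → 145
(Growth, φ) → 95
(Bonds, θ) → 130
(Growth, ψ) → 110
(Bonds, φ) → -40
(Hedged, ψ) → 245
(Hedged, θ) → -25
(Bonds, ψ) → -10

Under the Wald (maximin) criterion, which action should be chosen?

Growth

Row minima: Bonds=-40, Growth=95, Value=65, Hedged=-25
Best worst-case = 95 → Growth.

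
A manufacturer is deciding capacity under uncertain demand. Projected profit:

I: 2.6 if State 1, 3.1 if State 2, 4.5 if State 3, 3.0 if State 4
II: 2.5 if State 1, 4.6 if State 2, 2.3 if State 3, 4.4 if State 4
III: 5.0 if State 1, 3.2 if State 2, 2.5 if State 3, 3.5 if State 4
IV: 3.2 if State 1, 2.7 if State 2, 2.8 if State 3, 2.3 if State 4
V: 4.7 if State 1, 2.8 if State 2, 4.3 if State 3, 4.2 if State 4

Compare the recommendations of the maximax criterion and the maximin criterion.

Row maxima: I=4.5, II=4.6, III=5.0, IV=3.2, V=4.7
Best best-case = 5.0 → III.
Row minima: I=2.6, II=2.3, III=2.5, IV=2.3, V=2.8
Best worst-case = 2.8 → V.

maximax → III; maximin → V (disagree)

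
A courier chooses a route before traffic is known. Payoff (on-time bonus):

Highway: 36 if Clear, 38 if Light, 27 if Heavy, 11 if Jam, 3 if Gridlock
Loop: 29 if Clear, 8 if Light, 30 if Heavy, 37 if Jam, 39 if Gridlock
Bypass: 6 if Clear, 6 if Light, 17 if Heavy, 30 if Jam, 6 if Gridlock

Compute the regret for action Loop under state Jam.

Best payoff under Jam is 37.
Regret = 37 − 37 = 0.

0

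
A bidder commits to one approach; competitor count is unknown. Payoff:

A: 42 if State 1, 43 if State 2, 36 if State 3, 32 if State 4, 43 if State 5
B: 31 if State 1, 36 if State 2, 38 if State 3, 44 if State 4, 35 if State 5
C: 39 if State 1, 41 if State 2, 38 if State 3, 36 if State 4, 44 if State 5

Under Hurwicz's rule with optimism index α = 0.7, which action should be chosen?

A: 0.7·43 + 0.3·32 = 39.7
B: 0.7·44 + 0.3·31 = 40.1
C: 0.7·44 + 0.3·36 = 41.6
Highest Hurwicz score = 41.6 → C.

C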